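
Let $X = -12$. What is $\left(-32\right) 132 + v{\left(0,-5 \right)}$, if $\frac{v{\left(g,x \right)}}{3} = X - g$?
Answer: $-4260$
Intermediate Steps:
$v{\left(g,x \right)} = -36 - 3 g$ ($v{\left(g,x \right)} = 3 \left(-12 - g\right) = -36 - 3 g$)
$\left(-32\right) 132 + v{\left(0,-5 \right)} = \left(-32\right) 132 - 36 = -4224 + \left(-36 + 0\right) = -4224 - 36 = -4260$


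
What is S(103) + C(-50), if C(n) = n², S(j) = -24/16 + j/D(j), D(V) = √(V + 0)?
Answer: 4997/2 + √103 ≈ 2508.6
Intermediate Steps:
D(V) = √V
S(j) = -3/2 + √j (S(j) = -24/16 + j/(√j) = -24*1/16 + j/√j = -3/2 + √j)
S(103) + C(-50) = (-3/2 + √103) + (-50)² = (-3/2 + √103) + 2500 = 4997/2 + √103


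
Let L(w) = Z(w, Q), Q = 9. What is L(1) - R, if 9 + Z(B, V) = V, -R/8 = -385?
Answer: -3080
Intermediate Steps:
R = 3080 (R = -8*(-385) = 3080)
Z(B, V) = -9 + V
L(w) = 0 (L(w) = -9 + 9 = 0)
L(1) - R = 0 - 1*3080 = 0 - 3080 = -3080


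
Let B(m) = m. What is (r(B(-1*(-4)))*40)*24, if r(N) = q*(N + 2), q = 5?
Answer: 28800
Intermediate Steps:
r(N) = 10 + 5*N (r(N) = 5*(N + 2) = 5*(2 + N) = 10 + 5*N)
(r(B(-1*(-4)))*40)*24 = ((10 + 5*(-1*(-4)))*40)*24 = ((10 + 5*4)*40)*24 = ((10 + 20)*40)*24 = (30*40)*24 = 1200*24 = 28800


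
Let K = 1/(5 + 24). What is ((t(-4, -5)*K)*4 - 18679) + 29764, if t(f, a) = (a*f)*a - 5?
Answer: 321045/29 ≈ 11071.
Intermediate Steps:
K = 1/29 ≈ 0.034483
t(f, a) = -5 + f*a² (t(f, a) = f*a² - 5 = -5 + f*a²)
((t(-4, -5)*K)*4 - 18679) + 29764 = (((-5 - 4*(-5)²)*(1/29))*4 - 18679) + 29764 = (((-5 - 4*25)*(1/29))*4 - 18679) + 29764 = (((-5 - 100)*(1/29))*4 - 18679) + 29764 = (-105*1/29*4 - 18679) + 29764 = (-105/29*4 - 18679) + 29764 = (-420/29 - 18679) + 29764 = -542111/29 + 29764 = 321045/29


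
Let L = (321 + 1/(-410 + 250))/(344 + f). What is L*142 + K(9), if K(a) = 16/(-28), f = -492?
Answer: -25572783/82880 ≈ -308.55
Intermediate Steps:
K(a) = -4/7 (K(a) = 16*(-1/28) = -4/7)
L = -51359/23680 (L = (321 + 1/(-410 + 250))/(344 - 492) = (321 + 1/(-160))/(-148) = (321 - 1/160)*(-1/148) = (51359/160)*(-1/148) = -51359/23680 ≈ -2.1689)
L*142 + K(9) = -51359/23680*142 - 4/7 = -3646489/11840 - 4/7 = -25572783/82880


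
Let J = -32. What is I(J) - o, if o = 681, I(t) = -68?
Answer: -749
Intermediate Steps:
I(J) - o = -68 - 1*681 = -68 - 681 = -749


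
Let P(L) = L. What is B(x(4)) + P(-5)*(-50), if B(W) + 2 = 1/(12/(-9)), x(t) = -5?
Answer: 989/4 ≈ 247.25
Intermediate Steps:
B(W) = -11/4 (B(W) = -2 + 1/(12/(-9)) = -2 + 1/(12*(-⅑)) = -2 + 1/(-4/3) = -2 - ¾ = -11/4)
B(x(4)) + P(-5)*(-50) = -11/4 - 5*(-50) = -11/4 + 250 = 989/4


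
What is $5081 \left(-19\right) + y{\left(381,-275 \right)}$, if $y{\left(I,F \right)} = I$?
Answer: $-96158$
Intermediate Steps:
$5081 \left(-19\right) + y{\left(381,-275 \right)} = 5081 \left(-19\right) + 381 = -96539 + 381 = -96158$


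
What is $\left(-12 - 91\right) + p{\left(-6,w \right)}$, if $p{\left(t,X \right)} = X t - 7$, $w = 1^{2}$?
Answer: $-116$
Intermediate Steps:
$w = 1$
$p{\left(t,X \right)} = -7 + X t$
$\left(-12 - 91\right) + p{\left(-6,w \right)} = \left(-12 - 91\right) + \left(-7 + 1 \left(-6\right)\right) = -103 - 13 = -116$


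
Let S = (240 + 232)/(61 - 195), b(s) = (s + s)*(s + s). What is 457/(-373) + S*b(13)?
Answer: -59537547/24991 ≈ -2382.4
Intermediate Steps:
b(s) = 4*s² (b(s) = (2*s)*(2*s) = 4*s²)
S = -236/67 (S = 472/(-134) = 472*(-1/134) = -236/67 ≈ -3.5224)
457/(-373) + S*b(13) = 457/(-373) - 944*13²/67 = 457*(-1/373) - 944*169/67 = -457/373 - 236/67*676 = -457/373 - 159536/67 = -59537547/24991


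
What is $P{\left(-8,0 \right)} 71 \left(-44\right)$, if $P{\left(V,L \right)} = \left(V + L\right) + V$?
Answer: $49984$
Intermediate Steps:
$P{\left(V,L \right)} = L + 2 V$ ($P{\left(V,L \right)} = \left(L + V\right) + V = L + 2 V$)
$P{\left(-8,0 \right)} 71 \left(-44\right) = \left(0 + 2 \left(-8\right)\right) 71 \left(-44\right) = \left(0 - 16\right) 71 \left(-44\right) = \left(-16\right) 71 \left(-44\right) = \left(-1136\right) \left(-44\right) = 49984$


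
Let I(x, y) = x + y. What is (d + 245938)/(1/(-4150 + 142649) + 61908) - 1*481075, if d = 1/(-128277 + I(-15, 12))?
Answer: -529129000629449418139/1099897874810040 ≈ -4.8107e+5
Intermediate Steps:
d = -1/128280 (d = 1/(-128277 + (-15 + 12)) = 1/(-128277 - 3) = 1/(-128280) = -1/128280 ≈ -7.7954e-6)
(d + 245938)/(1/(-4150 + 142649) + 61908) - 1*481075 = (-1/128280 + 245938)/(1/(-4150 + 142649) + 61908) - 1*481075 = 31548926639/(128280*(1/138499 + 61908)) - 481075 = 31548926639/(128280*(8574196093/138499)) - 481075 = (31548926639/128280)*(138499/8574196093) - 481075 = 4369494790574861/1099897874810040 - 481075 = -529129000629449418139/1099897874810040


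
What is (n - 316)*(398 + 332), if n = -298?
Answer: -448220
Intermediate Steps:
(n - 316)*(398 + 332) = (-298 - 316)*(398 + 332) = -614*730 = -448220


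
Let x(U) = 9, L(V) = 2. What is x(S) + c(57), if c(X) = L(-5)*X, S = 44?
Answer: 123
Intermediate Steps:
c(X) = 2*X
x(S) + c(57) = 9 + 2*57 = 9 + 114 = 123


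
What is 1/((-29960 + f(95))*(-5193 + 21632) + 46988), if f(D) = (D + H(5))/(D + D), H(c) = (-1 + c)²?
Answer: -190/93566611151 ≈ -2.0306e-9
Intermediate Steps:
f(D) = (16 + D)/(2*D) (f(D) = (D + (-1 + 5)²)/(D + D) = (D + 4²)/((2*D)) = (D + 16)*(1/(2*D)) = (16 + D)*(1/(2*D)) = (16 + D)/(2*D))
1/((-29960 + f(95))*(-5193 + 21632) + 46988) = 1/((-29960 + (½)*(16 + 95)/95)*(-5193 + 21632) + 46988) = 1/((-29960 + (½)*(1/95)*111)*16439 + 46988) = 1/((-29960 + 111/190)*16439 + 46988) = 1/(-5692289/190*16439 + 46988) = 1/(-93575538871/190 + 46988) = 1/(-93566611151/190) = -190/93566611151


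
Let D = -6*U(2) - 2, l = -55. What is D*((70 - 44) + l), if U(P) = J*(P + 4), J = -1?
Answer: -986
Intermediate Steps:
U(P) = -4 - P (U(P) = -(P + 4) = -(4 + P) = -4 - P)
D = 34 (D = -6*(-4 - 1*2) - 2 = -6*(-4 - 2) - 2 = -6*(-6) - 2 = 36 - 2 = 34)
D*((70 - 44) + l) = 34*((70 - 44) - 55) = 34*(26 - 55) = 34*(-29) = -986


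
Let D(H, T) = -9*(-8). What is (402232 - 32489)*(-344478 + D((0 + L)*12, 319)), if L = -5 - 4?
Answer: -127341707658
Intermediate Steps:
L = -9
D(H, T) = 72
(402232 - 32489)*(-344478 + D((0 + L)*12, 319)) = (402232 - 32489)*(-344478 + 72) = 369743*(-344406) = -127341707658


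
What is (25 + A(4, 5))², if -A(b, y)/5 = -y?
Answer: 2500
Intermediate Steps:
A(b, y) = 5*y (A(b, y) = -(-5)*y = 5*y)
(25 + A(4, 5))² = (25 + 5*5)² = (25 + 25)² = 50² = 2500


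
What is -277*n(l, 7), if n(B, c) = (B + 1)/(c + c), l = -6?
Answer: 1385/14 ≈ 98.929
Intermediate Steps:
n(B, c) = (1 + B)/(2*c) (n(B, c) = (1 + B)/((2*c)) = (1 + B)*(1/(2*c)) = (1 + B)/(2*c))
-277*n(l, 7) = -277*(1 - 6)/(2*7) = -277*(-5)/(2*7) = -277*(-5/14) = 1385/14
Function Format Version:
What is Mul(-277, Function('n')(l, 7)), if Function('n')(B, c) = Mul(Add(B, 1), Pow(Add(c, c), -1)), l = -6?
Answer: Rational(1385, 14) ≈ 98.929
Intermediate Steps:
Function('n')(B, c) = Mul(Rational(1, 2), Pow(c, -1), Add(1, B)) (Function('n')(B, c) = Mul(Add(1, B), Pow(Mul(2, c), -1)) = Mul(Add(1, B), Mul(Rational(1, 2), Pow(c, -1))) = Mul(Rational(1, 2), Pow(c, -1), Add(1, B)))
Mul(-277, Function('n')(l, 7)) = Mul(-277, Mul(Rational(1, 2), Pow(7, -1), Add(1, -6))) = Mul(-277, Mul(Rational(1, 2), Rational(1, 7), -5)) = Mul(-277, Rational(-5, 14)) = Rational(1385, 14)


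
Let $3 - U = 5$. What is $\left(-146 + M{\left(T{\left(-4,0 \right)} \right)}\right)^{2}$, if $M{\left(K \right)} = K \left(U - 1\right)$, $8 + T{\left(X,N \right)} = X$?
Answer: $12100$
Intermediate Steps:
$U = -2$ ($U = 3 - 5 = -2$)
$T{\left(X,N \right)} = -8 + X$
$M{\left(K \right)} = - 3 K$ ($M{\left(K \right)} = K \left(-2 - 1\right) = K \left(-3\right) = - 3 K$)
$\left(-146 + M{\left(T{\left(-4,0 \right)} \right)}\right)^{2} = \left(-146 - 3 \left(-8 - 4\right)\right)^{2} = \left(-146 - -36\right)^{2} = \left(-146 + 36\right)^{2} = \left(-110\right)^{2} = 12100$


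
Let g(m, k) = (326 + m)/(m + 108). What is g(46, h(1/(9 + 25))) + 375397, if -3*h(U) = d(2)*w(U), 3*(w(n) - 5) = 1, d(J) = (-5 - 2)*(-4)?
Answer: 28905755/77 ≈ 3.7540e+5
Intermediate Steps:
d(J) = 28 (d(J) = -7*(-4) = 28)
w(n) = 16/3 (w(n) = 5 + (⅓)*1 = 5 + ⅓ = 16/3)
h(U) = -448/9 (h(U) = -28*16/(3*3) = -⅓*448/3 = -448/9)
g(m, k) = (326 + m)/(108 + m)
g(46, h(1/(9 + 25))) + 375397 = (326 + 46)/(108 + 46) + 375397 = 372/154 + 375397 = (1/154)*372 + 375397 = 186/77 + 375397 = 28905755/77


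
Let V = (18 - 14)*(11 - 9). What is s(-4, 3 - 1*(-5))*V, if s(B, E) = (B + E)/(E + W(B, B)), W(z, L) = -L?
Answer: 8/3 ≈ 2.6667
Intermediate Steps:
s(B, E) = (B + E)/(E - B)
V = 8 (V = 4*2 = 8)
s(-4, 3 - 1*(-5))*V = ((-1*(-4) - (3 - 1*(-5)))/(-4 - (3 - 1*(-5))))*8 = ((4 - (3 + 5))/(-4 - (3 + 5)))*8 = ((4 - 1*8)/(-4 - 1*8))*8 = ((4 - 8)/(-4 - 8))*8 = (-4/(-12))*8 = -1/12*(-4)*8 = (1/3)*8 = 8/3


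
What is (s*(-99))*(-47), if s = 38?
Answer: 176814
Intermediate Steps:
(s*(-99))*(-47) = (38*(-99))*(-47) = -3762*(-47) = 176814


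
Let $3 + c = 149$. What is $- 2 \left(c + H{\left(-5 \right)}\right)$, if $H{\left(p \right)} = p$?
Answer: $-282$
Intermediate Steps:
$c = 146$ ($c = -3 + 149 = 146$)
$- 2 \left(c + H{\left(-5 \right)}\right) = - 2 \left(146 - 5\right) = \left(-2\right) 141 = -282$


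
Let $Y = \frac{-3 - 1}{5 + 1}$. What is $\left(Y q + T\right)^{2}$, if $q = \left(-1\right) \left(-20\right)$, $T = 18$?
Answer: $\frac{196}{9} \approx 21.778$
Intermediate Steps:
$q = 20$
$Y = - \frac{2}{3}$ ($Y = - \frac{4}{6} = \left(-4\right) \frac{1}{6} = - \frac{2}{3} \approx -0.66667$)
$\left(Y q + T\right)^{2} = \left(\left(- \frac{2}{3}\right) 20 + 18\right)^{2} = \left(- \frac{40}{3} + 18\right)^{2} = \left(\frac{14}{3}\right)^{2} = \frac{196}{9}$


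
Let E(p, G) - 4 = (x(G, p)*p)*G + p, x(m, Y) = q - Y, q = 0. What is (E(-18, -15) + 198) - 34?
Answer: 5010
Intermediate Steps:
x(m, Y) = -Y (x(m, Y) = 0 - Y = -Y)
E(p, G) = 4 + p - G*p**2 (E(p, G) = 4 + (((-p)*p)*G + p) = 4 + ((-p**2)*G + p) = 4 + (-G*p**2 + p) = 4 + (p - G*p**2) = 4 + p - G*p**2)
(E(-18, -15) + 198) - 34 = ((4 - 18 - 1*(-15)*(-18)**2) + 198) - 34 = ((4 - 18 - 1*(-15)*324) + 198) - 34 = ((4 - 18 + 4860) + 198) - 34 = (4846 + 198) - 34 = 5044 - 34 = 5010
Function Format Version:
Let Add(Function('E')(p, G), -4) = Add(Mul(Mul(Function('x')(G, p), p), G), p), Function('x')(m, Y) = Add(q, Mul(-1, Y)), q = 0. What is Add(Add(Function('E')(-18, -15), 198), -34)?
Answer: 5010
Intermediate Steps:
Function('x')(m, Y) = Mul(-1, Y) (Function('x')(m, Y) = Add(0, Mul(-1, Y)) = Mul(-1, Y))
Function('E')(p, G) = Add(4, p, Mul(-1, G, Pow(p, 2))) (Function('E')(p, G) = Add(4, Add(Mul(Mul(Mul(-1, p), p), G), p)) = Add(4, Add(Mul(Mul(-1, Pow(p, 2)), G), p)) = Add(4, Add(Mul(-1, G, Pow(p, 2)), p)) = Add(4, Add(p, Mul(-1, G, Pow(p, 2)))) = Add(4, p, Mul(-1, G, Pow(p, 2))))
Add(Add(Function('E')(-18, -15), 198), -34) = Add(Add(Add(4, -18, Mul(-1, -15, Pow(-18, 2))), 198), -34) = Add(Add(Add(4, -18, Mul(-1, -15, 324)), 198), -34) = Add(Add(Add(4, -18, 4860), 198), -34) = Add(Add(4846, 198), -34) = Add(5044, -34) = 5010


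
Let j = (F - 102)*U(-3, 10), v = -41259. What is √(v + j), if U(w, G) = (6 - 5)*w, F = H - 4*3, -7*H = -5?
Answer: 3*I*√222782/7 ≈ 202.28*I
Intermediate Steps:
H = 5/7 (H = -⅐*(-5) = 5/7 ≈ 0.71429)
F = -79/7 (F = 5/7 - 4*3 = 5/7 - 12 = -79/7 ≈ -11.286)
U(w, G) = w (U(w, G) = 1*w = w)
j = 2379/7 (j = (-79/7 - 102)*(-3) = -793/7*(-3) = 2379/7 ≈ 339.86)
√(v + j) = √(-41259 + 2379/7) = √(-286434/7) = 3*I*√222782/7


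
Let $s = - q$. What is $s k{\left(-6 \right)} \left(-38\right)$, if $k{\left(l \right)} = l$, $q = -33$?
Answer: $7524$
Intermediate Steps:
$s = 33$ ($s = \left(-1\right) \left(-33\right) = 33$)
$s k{\left(-6 \right)} \left(-38\right) = 33 \left(-6\right) \left(-38\right) = \left(-198\right) \left(-38\right) = 7524$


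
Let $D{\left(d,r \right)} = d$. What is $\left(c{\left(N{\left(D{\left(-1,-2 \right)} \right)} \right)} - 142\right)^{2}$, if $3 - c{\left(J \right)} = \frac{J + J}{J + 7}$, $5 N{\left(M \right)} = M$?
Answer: $\frac{5579044}{289} \approx 19305.0$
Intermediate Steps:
$N{\left(M \right)} = \frac{M}{5}$
$c{\left(J \right)} = 3 - \frac{2 J}{7 + J}$ ($c{\left(J \right)} = 3 - \frac{J + J}{J + 7} = 3 - \frac{2 J}{7 + J}$)
$\left(c{\left(N{\left(D{\left(-1,-2 \right)} \right)} \right)} - 142\right)^{2} = \left(\frac{21 + \frac{1}{5} \left(-1\right)}{7 + \frac{1}{5} \left(-1\right)} - 142\right)^{2} = \left(\frac{21 - \frac{1}{5}}{7 - \frac{1}{5}} - 142\right)^{2} = \left(\frac{1}{\frac{34}{5}} \cdot \frac{104}{5} - 142\right)^{2} = \left(\frac{5}{34} \cdot \frac{104}{5} - 142\right)^{2} = \left(\frac{52}{17} - 142\right)^{2} = \left(- \frac{2362}{17}\right)^{2} = \frac{5579044}{289}$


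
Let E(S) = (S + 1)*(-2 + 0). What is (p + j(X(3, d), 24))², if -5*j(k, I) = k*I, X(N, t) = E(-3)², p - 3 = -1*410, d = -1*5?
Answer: 5851561/25 ≈ 2.3406e+5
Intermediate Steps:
E(S) = -2 - 2*S (E(S) = (1 + S)*(-2) = -2 - 2*S)
d = -5
p = -407 (p = 3 - 1*410 = 3 - 410 = -407)
X(N, t) = 16 (X(N, t) = (-2 - 2*(-3))² = (-2 + 6)² = 4² = 16)
j(k, I) = -I*k/5 (j(k, I) = -k*I/5 = -I*k/5)
(p + j(X(3, d), 24))² = (-407 - ⅕*24*16)² = (-407 - 384/5)² = (-2419/5)² = 5851561/25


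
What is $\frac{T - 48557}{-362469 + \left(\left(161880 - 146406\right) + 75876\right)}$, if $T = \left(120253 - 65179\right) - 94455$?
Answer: $\frac{87938}{271119} \approx 0.32435$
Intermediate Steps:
$T = -39381$ ($T = 55074 - 94455 = -39381$)
$\frac{T - 48557}{-362469 + \left(\left(161880 - 146406\right) + 75876\right)} = \frac{-39381 - 48557}{-362469 + \left(\left(161880 - 146406\right) + 75876\right)} = - \frac{87938}{-362469 + \left(15474 + 75876\right)} = - \frac{87938}{-362469 + 91350} = - \frac{87938}{-271119} = \left(-87938\right) \left(- \frac{1}{271119}\right) = \frac{87938}{271119}$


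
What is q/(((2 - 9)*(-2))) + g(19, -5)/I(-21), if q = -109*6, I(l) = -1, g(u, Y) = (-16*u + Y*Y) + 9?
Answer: 1563/7 ≈ 223.29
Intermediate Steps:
g(u, Y) = 9 + Y² - 16*u (g(u, Y) = (-16*u + Y²) + 9 = (Y² - 16*u) + 9 = 9 + Y² - 16*u)
q = -654
q/(((2 - 9)*(-2))) + g(19, -5)/I(-21) = -654*(-1/(2*(2 - 9))) + (9 + (-5)² - 16*19)/(-1) = -654/((-7*(-2))) + (9 + 25 - 304)*(-1) = -654/14 - 270*(-1) = -654*1/14 + 270 = -327/7 + 270 = 1563/7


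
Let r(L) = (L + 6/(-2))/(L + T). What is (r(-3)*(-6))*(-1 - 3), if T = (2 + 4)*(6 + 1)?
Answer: -48/13 ≈ -3.6923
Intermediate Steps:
T = 42 (T = 6*7 = 42)
r(L) = (-3 + L)/(42 + L) (r(L) = (L + 6/(-2))/(L + 42) = (L + 6*(-½))/(42 + L) = (L - 3)/(42 + L) = (-3 + L)/(42 + L))
(r(-3)*(-6))*(-1 - 3) = (((-3 - 3)/(42 - 3))*(-6))*(-1 - 3) = ((-6/39)*(-6))*(-4) = (((1/39)*(-6))*(-6))*(-4) = -2/13*(-6)*(-4) = (12/13)*(-4) = -48/13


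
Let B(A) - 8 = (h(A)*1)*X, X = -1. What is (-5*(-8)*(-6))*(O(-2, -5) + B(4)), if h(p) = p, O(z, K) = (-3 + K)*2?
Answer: 2880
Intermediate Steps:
O(z, K) = -6 + 2*K
B(A) = 8 - A (B(A) = 8 + (A*1)*(-1) = 8 + A*(-1) = 8 - A)
(-5*(-8)*(-6))*(O(-2, -5) + B(4)) = (-5*(-8)*(-6))*((-6 + 2*(-5)) + (8 - 1*4)) = (40*(-6))*((-6 - 10) + (8 - 4)) = -240*(-16 + 4) = -240*(-12) = 2880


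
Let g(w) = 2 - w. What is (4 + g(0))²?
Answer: 36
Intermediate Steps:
(4 + g(0))² = (4 + (2 - 1*0))² = (4 + (2 + 0))² = (4 + 2)² = 6² = 36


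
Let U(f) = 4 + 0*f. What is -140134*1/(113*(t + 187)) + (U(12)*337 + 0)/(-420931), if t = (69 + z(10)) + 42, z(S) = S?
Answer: -4216690039/1046434466 ≈ -4.0296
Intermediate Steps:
U(f) = 4 (U(f) = 4 + 0 = 4)
t = 121 (t = (69 + 10) + 42 = 79 + 42 = 121)
-140134*1/(113*(t + 187)) + (U(12)*337 + 0)/(-420931) = -140134*1/(113*(121 + 187)) + (4*337 + 0)/(-420931) = -140134/(113*308) + (1348 + 0)*(-1/420931) = -140134/34804 + 1348*(-1/420931) = -140134*1/34804 - 1348/420931 = -70067/17402 - 1348/420931 = -4216690039/1046434466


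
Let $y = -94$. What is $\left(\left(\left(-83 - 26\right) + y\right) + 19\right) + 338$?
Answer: $154$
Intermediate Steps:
$\left(\left(\left(-83 - 26\right) + y\right) + 19\right) + 338 = \left(\left(\left(-83 - 26\right) - 94\right) + 19\right) + 338 = \left(\left(-109 - 94\right) + 19\right) + 338 = \left(-203 + 19\right) + 338 = -184 + 338 = 154$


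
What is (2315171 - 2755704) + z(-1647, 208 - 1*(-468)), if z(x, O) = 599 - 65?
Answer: -439999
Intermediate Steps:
z(x, O) = 534
(2315171 - 2755704) + z(-1647, 208 - 1*(-468)) = (2315171 - 2755704) + 534 = -440533 + 534 = -439999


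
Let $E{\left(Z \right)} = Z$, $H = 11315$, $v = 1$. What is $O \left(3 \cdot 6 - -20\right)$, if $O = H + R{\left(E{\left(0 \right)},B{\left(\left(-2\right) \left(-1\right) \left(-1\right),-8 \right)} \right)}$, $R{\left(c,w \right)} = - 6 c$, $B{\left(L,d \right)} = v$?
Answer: $429970$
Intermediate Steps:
$B{\left(L,d \right)} = 1$
$O = 11315$ ($O = 11315 - 0 = 11315 + 0 = 11315$)
$O \left(3 \cdot 6 - -20\right) = 11315 \left(3 \cdot 6 - -20\right) = 11315 \left(18 + 20\right) = 11315 \cdot 38 = 429970$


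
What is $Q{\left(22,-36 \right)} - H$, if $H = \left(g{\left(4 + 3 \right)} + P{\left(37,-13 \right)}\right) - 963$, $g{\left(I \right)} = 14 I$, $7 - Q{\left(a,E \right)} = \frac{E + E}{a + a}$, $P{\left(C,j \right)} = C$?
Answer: $\frac{9203}{11} \approx 836.64$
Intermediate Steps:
$Q{\left(a,E \right)} = 7 - \frac{E}{a}$ ($Q{\left(a,E \right)} = 7 - \frac{E + E}{a + a} = 7 - \frac{2 E}{2 a} = 7 - 2 E \frac{1}{2 a} = 7 - \frac{E}{a}$)
$H = -828$ ($H = \left(14 \left(4 + 3\right) + 37\right) - 963 = \left(14 \cdot 7 + 37\right) - 963 = \left(98 + 37\right) - 963 = 135 - 963 = -828$)
$Q{\left(22,-36 \right)} - H = \left(7 - - \frac{36}{22}\right) - -828 = \left(7 - \left(-36\right) \frac{1}{22}\right) + 828 = \left(7 + \frac{18}{11}\right) + 828 = \frac{95}{11} + 828 = \frac{9203}{11}$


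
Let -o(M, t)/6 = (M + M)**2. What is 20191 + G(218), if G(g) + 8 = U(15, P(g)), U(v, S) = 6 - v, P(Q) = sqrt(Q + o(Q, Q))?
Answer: 20174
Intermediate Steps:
o(M, t) = -24*M**2 (o(M, t) = -6*(M + M)**2 = -6*4*M**2 = -24*M**2)
P(Q) = sqrt(Q - 24*Q**2)
G(g) = -17 (G(g) = -8 + (6 - 1*15) = -8 + (6 - 15) = -8 - 9 = -17)
20191 + G(218) = 20191 - 17 = 20174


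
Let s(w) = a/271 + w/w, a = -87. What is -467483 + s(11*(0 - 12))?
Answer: -126687709/271 ≈ -4.6748e+5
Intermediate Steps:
s(w) = 184/271 (s(w) = -87/271 + w/w = -87*1/271 + 1 = -87/271 + 1 = 184/271)
-467483 + s(11*(0 - 12)) = -467483 + 184/271 = -126687709/271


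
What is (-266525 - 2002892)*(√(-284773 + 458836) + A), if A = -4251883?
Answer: 9649295562211 - 2269417*√174063 ≈ 9.6483e+12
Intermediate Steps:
(-266525 - 2002892)*(√(-284773 + 458836) + A) = (-266525 - 2002892)*(√(-284773 + 458836) - 4251883) = -2269417*(√174063 - 4251883) = -2269417*(-4251883 + √174063) = 9649295562211 - 2269417*√174063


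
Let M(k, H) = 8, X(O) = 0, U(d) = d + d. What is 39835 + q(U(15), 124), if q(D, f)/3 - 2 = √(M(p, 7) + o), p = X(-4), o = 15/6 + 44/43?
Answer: 39841 + 3*√85226/86 ≈ 39851.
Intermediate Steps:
U(d) = 2*d
o = 303/86 (o = 15*(⅙) + 44*(1/43) = 5/2 + 44/43 = 303/86 ≈ 3.5233)
p = 0
q(D, f) = 6 + 3*√85226/86 (q(D, f) = 6 + 3*√(8 + 303/86) = 6 + 3*√(991/86) = 6 + 3*(√85226/86) = 6 + 3*√85226/86)
39835 + q(U(15), 124) = 39835 + (6 + 3*√85226/86) = 39841 + 3*√85226/86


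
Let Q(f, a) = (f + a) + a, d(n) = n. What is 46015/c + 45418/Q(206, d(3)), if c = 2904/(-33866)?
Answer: -41279629001/76956 ≈ -5.3641e+5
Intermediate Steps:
c = -1452/16933 (c = 2904*(-1/33866) = -1452/16933 ≈ -0.085750)
Q(f, a) = f + 2*a (Q(f, a) = (a + f) + a = f + 2*a)
46015/c + 45418/Q(206, d(3)) = 46015/(-1452/16933) + 45418/(206 + 2*3) = 46015*(-16933/1452) + 45418/(206 + 6) = -779171995/1452 + 45418/212 = -779171995/1452 + 45418*(1/212) = -779171995/1452 + 22709/106 = -41279629001/76956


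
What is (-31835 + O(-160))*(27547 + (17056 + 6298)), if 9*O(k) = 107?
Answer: -4859484536/3 ≈ -1.6198e+9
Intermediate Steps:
O(k) = 107/9 (O(k) = (⅑)*107 = 107/9)
(-31835 + O(-160))*(27547 + (17056 + 6298)) = (-31835 + 107/9)*(27547 + (17056 + 6298)) = -286408*(27547 + 23354)/9 = -286408/9*50901 = -4859484536/3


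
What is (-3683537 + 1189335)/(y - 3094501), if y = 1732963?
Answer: 1247101/680769 ≈ 1.8319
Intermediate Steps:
(-3683537 + 1189335)/(y - 3094501) = (-3683537 + 1189335)/(1732963 - 3094501) = -2494202/(-1361538) = -2494202*(-1/1361538) = 1247101/680769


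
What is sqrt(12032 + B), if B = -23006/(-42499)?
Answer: sqrt(21732755024026)/42499 ≈ 109.69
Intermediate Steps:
B = 23006/42499 (B = -23006*(-1/42499) = 23006/42499 ≈ 0.54133)
sqrt(12032 + B) = sqrt(12032 + 23006/42499) = sqrt(511370974/42499) = sqrt(21732755024026)/42499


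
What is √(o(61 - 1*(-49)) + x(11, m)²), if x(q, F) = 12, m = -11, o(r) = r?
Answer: √254 ≈ 15.937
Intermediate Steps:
√(o(61 - 1*(-49)) + x(11, m)²) = √((61 - 1*(-49)) + 12²) = √((61 + 49) + 144) = √(110 + 144) = √254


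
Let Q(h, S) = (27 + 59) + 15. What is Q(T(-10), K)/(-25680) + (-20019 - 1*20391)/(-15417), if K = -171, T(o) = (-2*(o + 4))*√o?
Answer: 12792243/4887760 ≈ 2.6172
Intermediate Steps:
T(o) = √o*(-8 - 2*o) (T(o) = (-2*(4 + o))*√o = (-8 - 2*o)*√o = √o*(-8 - 2*o))
Q(h, S) = 101 (Q(h, S) = 86 + 15 = 101)
Q(T(-10), K)/(-25680) + (-20019 - 1*20391)/(-15417) = 101/(-25680) + (-20019 - 1*20391)/(-15417) = 101*(-1/25680) + (-20019 - 20391)*(-1/15417) = -101/25680 - 40410*(-1/15417) = -101/25680 + 4490/1713 = 12792243/4887760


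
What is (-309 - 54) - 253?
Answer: -616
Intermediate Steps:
(-309 - 54) - 253 = -363 - 253 = -616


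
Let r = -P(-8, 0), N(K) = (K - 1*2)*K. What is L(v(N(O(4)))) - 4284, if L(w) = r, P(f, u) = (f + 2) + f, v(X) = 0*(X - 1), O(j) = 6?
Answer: -4270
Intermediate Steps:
N(K) = K*(-2 + K) (N(K) = (K - 2)*K = (-2 + K)*K = K*(-2 + K))
v(X) = 0 (v(X) = 0*(-1 + X) = 0)
P(f, u) = 2 + 2*f (P(f, u) = (2 + f) + f = 2 + 2*f)
r = 14 (r = -(2 + 2*(-8)) = -(2 - 16) = -1*(-14) = 14)
L(w) = 14
L(v(N(O(4)))) - 4284 = 14 - 4284 = -4270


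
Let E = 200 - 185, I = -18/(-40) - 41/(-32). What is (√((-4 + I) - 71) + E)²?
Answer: (600 + I*√117230)²/1600 ≈ 151.73 + 256.79*I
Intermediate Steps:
I = 277/160 (I = -18*(-1/40) - 41*(-1/32) = 9/20 + 41/32 = 277/160 ≈ 1.7313)
E = 15
(√((-4 + I) - 71) + E)² = (√((-4 + 277/160) - 71) + 15)² = (√(-363/160 - 71) + 15)² = (√(-11723/160) + 15)² = (I*√117230/40 + 15)² = (15 + I*√117230/40)²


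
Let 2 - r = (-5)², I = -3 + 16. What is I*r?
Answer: -299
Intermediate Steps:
I = 13
r = -23 (r = 2 - 1*(-5)² = 2 - 1*25 = 2 - 25 = -23)
I*r = 13*(-23) = -299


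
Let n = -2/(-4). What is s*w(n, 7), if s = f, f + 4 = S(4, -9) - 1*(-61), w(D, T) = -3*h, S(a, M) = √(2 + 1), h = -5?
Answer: 855 + 15*√3 ≈ 880.98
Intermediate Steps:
S(a, M) = √3
n = ½ (n = -2*(-¼) = ½ ≈ 0.50000)
w(D, T) = 15 (w(D, T) = -3*(-5) = 15)
f = 57 + √3 (f = -4 + (√3 - 1*(-61)) = -4 + (√3 + 61) = -4 + (61 + √3) = 57 + √3 ≈ 58.732)
s = 57 + √3 ≈ 58.732
s*w(n, 7) = (57 + √3)*15 = 855 + 15*√3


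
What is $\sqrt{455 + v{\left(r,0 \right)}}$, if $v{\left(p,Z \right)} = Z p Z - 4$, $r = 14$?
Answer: $\sqrt{451} \approx 21.237$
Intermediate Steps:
$v{\left(p,Z \right)} = -4 + p Z^{2}$ ($v{\left(p,Z \right)} = p Z^{2} - 4 = -4 + p Z^{2}$)
$\sqrt{455 + v{\left(r,0 \right)}} = \sqrt{455 - \left(4 - 14 \cdot 0^{2}\right)} = \sqrt{455 + \left(-4 + 14 \cdot 0\right)} = \sqrt{455 + \left(-4 + 0\right)} = \sqrt{455 - 4} = \sqrt{451}$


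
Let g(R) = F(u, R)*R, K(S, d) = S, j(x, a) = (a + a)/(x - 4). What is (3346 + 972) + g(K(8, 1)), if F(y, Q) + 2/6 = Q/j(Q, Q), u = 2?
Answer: 12994/3 ≈ 4331.3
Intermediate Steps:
j(x, a) = 2*a/(-4 + x) (j(x, a) = (2*a)/(-4 + x) = 2*a/(-4 + x))
F(y, Q) = -7/3 + Q/2 (F(y, Q) = -⅓ + Q/((2*Q/(-4 + Q))) = -⅓ + Q*((-4 + Q)/(2*Q)) = -⅓ + (-2 + Q/2) = -7/3 + Q/2)
g(R) = R*(-7/3 + R/2) (g(R) = (-7/3 + R/2)*R = R*(-7/3 + R/2))
(3346 + 972) + g(K(8, 1)) = (3346 + 972) + (⅙)*8*(-14 + 3*8) = 4318 + (⅙)*8*(-14 + 24) = 4318 + (⅙)*8*10 = 4318 + 40/3 = 12994/3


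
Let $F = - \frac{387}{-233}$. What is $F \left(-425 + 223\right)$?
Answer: $- \frac{78174}{233} \approx -335.51$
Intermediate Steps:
$F = \frac{387}{233}$ ($F = \left(-387\right) \left(- \frac{1}{233}\right) = \frac{387}{233} \approx 1.6609$)
$F \left(-425 + 223\right) = \frac{387 \left(-425 + 223\right)}{233} = \frac{387}{233} \left(-202\right) = - \frac{78174}{233}$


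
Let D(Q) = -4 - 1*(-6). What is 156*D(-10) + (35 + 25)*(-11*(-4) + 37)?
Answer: 5172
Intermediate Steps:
D(Q) = 2 (D(Q) = -4 + 6 = 2)
156*D(-10) + (35 + 25)*(-11*(-4) + 37) = 156*2 + (35 + 25)*(-11*(-4) + 37) = 312 + 60*(44 + 37) = 312 + 60*81 = 312 + 4860 = 5172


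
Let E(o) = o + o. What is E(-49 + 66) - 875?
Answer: -841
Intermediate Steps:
E(o) = 2*o
E(-49 + 66) - 875 = 2*(-49 + 66) - 875 = 2*17 - 875 = 34 - 875 = -841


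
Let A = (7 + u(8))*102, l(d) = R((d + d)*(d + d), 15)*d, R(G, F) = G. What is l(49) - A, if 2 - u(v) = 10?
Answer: 470698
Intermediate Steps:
u(v) = -8 (u(v) = 2 - 1*10 = 2 - 10 = -8)
l(d) = 4*d³ (l(d) = ((d + d)*(d + d))*d = ((2*d)*(2*d))*d = (4*d²)*d = 4*d³)
A = -102 (A = (7 - 8)*102 = -1*102 = -102)
l(49) - A = 4*49³ - 1*(-102) = 4*117649 + 102 = 470596 + 102 = 470698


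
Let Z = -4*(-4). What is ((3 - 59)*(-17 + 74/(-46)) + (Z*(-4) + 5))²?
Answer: 511257321/529 ≈ 9.6646e+5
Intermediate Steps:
Z = 16
((3 - 59)*(-17 + 74/(-46)) + (Z*(-4) + 5))² = ((3 - 59)*(-17 + 74/(-46)) + (16*(-4) + 5))² = (-56*(-17 + 74*(-1/46)) + (-64 + 5))² = (-56*(-17 - 37/23) - 59)² = (-56*(-428/23) - 59)² = (23968/23 - 59)² = (22611/23)² = 511257321/529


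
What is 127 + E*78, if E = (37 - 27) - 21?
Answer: -731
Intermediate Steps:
E = -11 (E = 10 - 21 = -11)
127 + E*78 = 127 - 11*78 = 127 - 858 = -731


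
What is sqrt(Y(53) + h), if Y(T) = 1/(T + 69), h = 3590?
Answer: sqrt(53433682)/122 ≈ 59.917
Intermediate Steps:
Y(T) = 1/(69 + T)
sqrt(Y(53) + h) = sqrt(1/(69 + 53) + 3590) = sqrt(1/122 + 3590) = sqrt(437981/122) = sqrt(53433682)/122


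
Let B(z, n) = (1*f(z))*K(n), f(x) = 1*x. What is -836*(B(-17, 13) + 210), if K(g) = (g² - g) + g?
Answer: 2226268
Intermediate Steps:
K(g) = g²
f(x) = x
B(z, n) = z*n² (B(z, n) = (1*z)*n² = z*n²)
-836*(B(-17, 13) + 210) = -836*(-17*13² + 210) = -836*(-17*169 + 210) = -836*(-2873 + 210) = -836*(-2663) = 2226268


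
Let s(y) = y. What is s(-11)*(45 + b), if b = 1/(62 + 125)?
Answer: -8416/17 ≈ -495.06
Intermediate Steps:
b = 1/187 ≈ 0.0053476
s(-11)*(45 + b) = -11*(45 + 1/187) = -11*8416/187 = -8416/17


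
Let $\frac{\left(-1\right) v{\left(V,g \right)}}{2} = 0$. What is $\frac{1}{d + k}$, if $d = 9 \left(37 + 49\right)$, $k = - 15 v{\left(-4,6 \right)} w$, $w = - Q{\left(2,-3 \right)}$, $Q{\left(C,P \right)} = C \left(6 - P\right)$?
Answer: $\frac{1}{774} \approx 0.001292$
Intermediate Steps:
$w = -18$ ($w = - 2 \left(6 - -3\right) = - 2 \left(6 + 3\right) = - 2 \cdot 9 = \left(-1\right) 18 = -18$)
$v{\left(V,g \right)} = 0$ ($v{\left(V,g \right)} = \left(-2\right) 0 = 0$)
$k = 0$ ($k = \left(-15\right) 0 \left(-18\right) = 0 \left(-18\right) = 0$)
$d = 774$ ($d = 9 \cdot 86 = 774$)
$\frac{1}{d + k} = \frac{1}{774 + 0} = \frac{1}{774}$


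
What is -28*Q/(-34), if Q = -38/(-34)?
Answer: 266/289 ≈ 0.92041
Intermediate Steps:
Q = 19/17 (Q = -38*(-1/34) = 19/17 ≈ 1.1176)
-28*Q/(-34) = -28*19/17/(-34) = -532/17*(-1/34) = 266/289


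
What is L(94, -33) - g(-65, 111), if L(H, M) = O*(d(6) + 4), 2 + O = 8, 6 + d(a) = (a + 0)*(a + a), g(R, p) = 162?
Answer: 258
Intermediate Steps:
d(a) = -6 + 2*a² (d(a) = -6 + (a + 0)*(a + a) = -6 + a*(2*a) = -6 + 2*a²)
O = 6 (O = -2 + 8 = 6)
L(H, M) = 420 (L(H, M) = 6*((-6 + 2*6²) + 4) = 6*((-6 + 2*36) + 4) = 6*((-6 + 72) + 4) = 6*(66 + 4) = 6*70 = 420)
L(94, -33) - g(-65, 111) = 420 - 1*162 = 420 - 162 = 258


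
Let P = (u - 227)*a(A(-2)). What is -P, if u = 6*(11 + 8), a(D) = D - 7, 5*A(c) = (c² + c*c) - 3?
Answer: -678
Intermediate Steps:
A(c) = -⅗ + 2*c²/5 (A(c) = ((c² + c*c) - 3)/5 = ((c² + c²) - 3)/5 = (2*c² - 3)/5 = (-3 + 2*c²)/5 = -⅗ + 2*c²/5)
a(D) = -7 + D
u = 114 (u = 6*19 = 114)
P = 678 (P = (114 - 227)*(-7 + (-⅗ + (⅖)*(-2)²)) = -113*(-7 + (-⅗ + (⅖)*4)) = -113*(-7 + (-⅗ + 8/5)) = -113*(-7 + 1) = -113*(-6) = 678)
-P = -1*678 = -678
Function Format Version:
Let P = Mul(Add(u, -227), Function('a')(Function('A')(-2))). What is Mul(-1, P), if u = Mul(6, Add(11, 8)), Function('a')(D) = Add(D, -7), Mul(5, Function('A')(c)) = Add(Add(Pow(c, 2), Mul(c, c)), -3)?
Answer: -678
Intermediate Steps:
Function('A')(c) = Add(Rational(-3, 5), Mul(Rational(2, 5), Pow(c, 2))) (Function('A')(c) = Mul(Rational(1, 5), Add(Add(Pow(c, 2), Mul(c, c)), -3)) = Mul(Rational(1, 5), Add(Add(Pow(c, 2), Pow(c, 2)), -3)) = Mul(Rational(1, 5), Add(Mul(2, Pow(c, 2)), -3)) = Mul(Rational(1, 5), Add(-3, Mul(2, Pow(c, 2)))) = Add(Rational(-3, 5), Mul(Rational(2, 5), Pow(c, 2))))
Function('a')(D) = Add(-7, D)
u = 114 (u = Mul(6, 19) = 114)
P = 678 (P = Mul(Add(114, -227), Add(-7, Add(Rational(-3, 5), Mul(Rational(2, 5), Pow(-2, 2))))) = Mul(-113, Add(-7, Add(Rational(-3, 5), Mul(Rational(2, 5), 4)))) = Mul(-113, Add(-7, Add(Rational(-3, 5), Rational(8, 5)))) = Mul(-113, Add(-7, 1)) = Mul(-113, -6) = 678)
Mul(-1, P) = Mul(-1, 678) = -678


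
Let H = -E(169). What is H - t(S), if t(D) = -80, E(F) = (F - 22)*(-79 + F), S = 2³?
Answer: -13150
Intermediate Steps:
S = 8
E(F) = (-79 + F)*(-22 + F) (E(F) = (-22 + F)*(-79 + F) = (-79 + F)*(-22 + F))
H = -13230 (H = -(1738 + 169² - 101*169) = -(1738 + 28561 - 17069) = -1*13230 = -13230)
H - t(S) = -13230 - 1*(-80) = -13230 + 80 = -13150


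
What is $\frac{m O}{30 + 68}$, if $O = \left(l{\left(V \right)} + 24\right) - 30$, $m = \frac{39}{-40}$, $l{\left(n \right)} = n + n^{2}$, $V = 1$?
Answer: $\frac{39}{980} \approx 0.039796$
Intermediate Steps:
$m = - \frac{39}{40}$ ($m = 39 \left(- \frac{1}{40}\right) = - \frac{39}{40} \approx -0.975$)
$O = -4$ ($O = \left(1 \left(1 + 1\right) + 24\right) - 30 = \left(1 \cdot 2 + 24\right) - 30 = \left(2 + 24\right) - 30 = 26 - 30 = -4$)
$\frac{m O}{30 + 68} = \frac{\left(- \frac{39}{40}\right) \left(-4\right)}{30 + 68} = \frac{39}{10 \cdot 98} = \frac{39}{10} \cdot \frac{1}{98} = \frac{39}{980}$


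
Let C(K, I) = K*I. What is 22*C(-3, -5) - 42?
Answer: 288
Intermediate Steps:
C(K, I) = I*K
22*C(-3, -5) - 42 = 22*(-5*(-3)) - 42 = 22*15 - 42 = 330 - 42 = 288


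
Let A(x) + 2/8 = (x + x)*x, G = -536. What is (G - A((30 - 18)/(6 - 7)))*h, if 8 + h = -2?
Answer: 16475/2 ≈ 8237.5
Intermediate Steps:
h = -10 (h = -8 - 2 = -10)
A(x) = -1/4 + 2*x**2 (A(x) = -1/4 + (x + x)*x = -1/4 + (2*x)*x = -1/4 + 2*x**2)
(G - A((30 - 18)/(6 - 7)))*h = (-536 - (-1/4 + 2*((30 - 18)/(6 - 7))**2))*(-10) = (-536 - (-1/4 + 2*(12/(-1))**2))*(-10) = (-536 - (-1/4 + 2*(12*(-1))**2))*(-10) = (-536 - (-1/4 + 2*(-12)**2))*(-10) = (-536 - (-1/4 + 2*144))*(-10) = (-536 - (-1/4 + 288))*(-10) = (-536 - 1*1151/4)*(-10) = (-536 - 1151/4)*(-10) = -3295/4*(-10) = 16475/2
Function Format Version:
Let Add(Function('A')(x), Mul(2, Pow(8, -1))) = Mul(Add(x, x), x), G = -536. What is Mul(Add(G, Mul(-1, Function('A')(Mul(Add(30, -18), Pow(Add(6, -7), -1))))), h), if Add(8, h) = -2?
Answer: Rational(16475, 2) ≈ 8237.5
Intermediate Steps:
h = -10 (h = Add(-8, -2) = -10)
Function('A')(x) = Add(Rational(-1, 4), Mul(2, Pow(x, 2))) (Function('A')(x) = Add(Rational(-1, 4), Mul(Add(x, x), x)) = Add(Rational(-1, 4), Mul(Mul(2, x), x)) = Add(Rational(-1, 4), Mul(2, Pow(x, 2))))
Mul(Add(G, Mul(-1, Function('A')(Mul(Add(30, -18), Pow(Add(6, -7), -1))))), h) = Mul(Add(-536, Mul(-1, Add(Rational(-1, 4), Mul(2, Pow(Mul(Add(30, -18), Pow(Add(6, -7), -1)), 2))))), -10) = Mul(Add(-536, Mul(-1, Add(Rational(-1, 4), Mul(2, Pow(Mul(12, Pow(-1, -1)), 2))))), -10) = Mul(Add(-536, Mul(-1, Add(Rational(-1, 4), Mul(2, Pow(Mul(12, -1), 2))))), -10) = Mul(Add(-536, Mul(-1, Add(Rational(-1, 4), Mul(2, Pow(-12, 2))))), -10) = Mul(Add(-536, Mul(-1, Add(Rational(-1, 4), Mul(2, 144)))), -10) = Mul(Add(-536, Mul(-1, Add(Rational(-1, 4), 288))), -10) = Mul(Add(-536, Mul(-1, Rational(1151, 4))), -10) = Mul(Add(-536, Rational(-1151, 4)), -10) = Mul(Rational(-3295, 4), -10) = Rational(16475, 2)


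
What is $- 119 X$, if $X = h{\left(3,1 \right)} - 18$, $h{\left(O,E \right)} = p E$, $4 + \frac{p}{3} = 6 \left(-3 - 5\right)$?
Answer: $20706$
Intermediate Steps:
$p = -156$ ($p = -12 + 3 \cdot 6 \left(-3 - 5\right) = -12 + 3 \cdot 6 \left(-8\right) = -12 + 3 \left(-48\right) = -12 - 144 = -156$)
$h{\left(O,E \right)} = - 156 E$
$X = -174$ ($X = \left(-156\right) 1 - 18 = -156 - 18 = -174$)
$- 119 X = \left(-119\right) \left(-174\right) = 20706$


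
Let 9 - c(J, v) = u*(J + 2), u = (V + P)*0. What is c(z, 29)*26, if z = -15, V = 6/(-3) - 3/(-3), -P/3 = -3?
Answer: 234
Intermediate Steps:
P = 9 (P = -3*(-3) = 9)
V = -1 (V = 6*(-⅓) - 3*(-⅓) = -2 + 1 = -1)
u = 0 (u = (-1 + 9)*0 = 8*0 = 0)
c(J, v) = 9 (c(J, v) = 9 - 0*(J + 2) = 9 - 0*(2 + J) = 9 - 1*0 = 9 + 0 = 9)
c(z, 29)*26 = 9*26 = 234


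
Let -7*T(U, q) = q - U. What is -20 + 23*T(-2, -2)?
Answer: -20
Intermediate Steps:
T(U, q) = -q/7 + U/7 (T(U, q) = -(q - U)/7 = -q/7 + U/7)
-20 + 23*T(-2, -2) = -20 + 23*(-1/7*(-2) + (1/7)*(-2)) = -20 + 23*(2/7 - 2/7) = -20 + 23*0 = -20 + 0 = -20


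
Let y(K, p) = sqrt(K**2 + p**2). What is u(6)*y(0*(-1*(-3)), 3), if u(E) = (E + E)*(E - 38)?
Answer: -1152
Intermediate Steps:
u(E) = 2*E*(-38 + E) (u(E) = (2*E)*(-38 + E) = 2*E*(-38 + E))
u(6)*y(0*(-1*(-3)), 3) = (2*6*(-38 + 6))*sqrt((0*(-1*(-3)))**2 + 3**2) = (2*6*(-32))*sqrt((0*3)**2 + 9) = -384*sqrt(0**2 + 9) = -384*sqrt(0 + 9) = -384*sqrt(9) = -384*3 = -1152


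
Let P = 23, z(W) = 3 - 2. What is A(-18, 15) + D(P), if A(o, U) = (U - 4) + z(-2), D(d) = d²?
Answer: 541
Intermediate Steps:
z(W) = 1
A(o, U) = -3 + U (A(o, U) = (U - 4) + 1 = (-4 + U) + 1 = -3 + U)
A(-18, 15) + D(P) = (-3 + 15) + 23² = 12 + 529 = 541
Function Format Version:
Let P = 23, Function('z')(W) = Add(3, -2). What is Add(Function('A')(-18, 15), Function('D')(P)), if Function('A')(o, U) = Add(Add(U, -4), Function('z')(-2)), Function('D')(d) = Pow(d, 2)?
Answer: 541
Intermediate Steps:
Function('z')(W) = 1
Function('A')(o, U) = Add(-3, U) (Function('A')(o, U) = Add(Add(U, -4), 1) = Add(Add(-4, U), 1) = Add(-3, U))
Add(Function('A')(-18, 15), Function('D')(P)) = Add(Add(-3, 15), Pow(23, 2)) = Add(12, 529) = 541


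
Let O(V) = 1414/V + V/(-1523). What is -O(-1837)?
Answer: -1221047/2797751 ≈ -0.43644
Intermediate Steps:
O(V) = 1414/V - V/1523 (O(V) = 1414/V + V*(-1/1523) = 1414/V - V/1523)
-O(-1837) = -(1414/(-1837) - 1/1523*(-1837)) = -(1414*(-1/1837) + 1837/1523) = -(-1414/1837 + 1837/1523) = -1*1221047/2797751 = -1221047/2797751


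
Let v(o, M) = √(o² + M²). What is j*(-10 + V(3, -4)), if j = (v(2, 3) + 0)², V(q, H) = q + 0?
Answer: -91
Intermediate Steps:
V(q, H) = q
v(o, M) = √(M² + o²)
j = 13 (j = (√(3² + 2²) + 0)² = (√(9 + 4) + 0)² = (√13 + 0)² = (√13)² = 13)
j*(-10 + V(3, -4)) = 13*(-10 + 3) = 13*(-7) = -91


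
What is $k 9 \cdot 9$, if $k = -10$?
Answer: $-810$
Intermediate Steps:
$k 9 \cdot 9 = \left(-10\right) 9 \cdot 9 = \left(-90\right) 9 = -810$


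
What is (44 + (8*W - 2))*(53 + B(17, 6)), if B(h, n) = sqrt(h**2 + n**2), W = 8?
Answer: 5618 + 530*sqrt(13) ≈ 7528.9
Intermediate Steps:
(44 + (8*W - 2))*(53 + B(17, 6)) = (44 + (8*8 - 2))*(53 + sqrt(17**2 + 6**2)) = (44 + (64 - 2))*(53 + sqrt(289 + 36)) = (44 + 62)*(53 + sqrt(325)) = 106*(53 + 5*sqrt(13)) = 5618 + 530*sqrt(13)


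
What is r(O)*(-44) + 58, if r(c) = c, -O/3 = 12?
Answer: 1642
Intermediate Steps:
O = -36 (O = -3*12 = -36)
r(O)*(-44) + 58 = -36*(-44) + 58 = 1584 + 58 = 1642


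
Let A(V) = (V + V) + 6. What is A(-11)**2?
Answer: 256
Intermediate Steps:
A(V) = 6 + 2*V (A(V) = 2*V + 6 = 6 + 2*V)
A(-11)**2 = (6 + 2*(-11))**2 = (6 - 22)**2 = (-16)**2 = 256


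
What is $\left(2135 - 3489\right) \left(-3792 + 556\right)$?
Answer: $4381544$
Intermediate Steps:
$\left(2135 - 3489\right) \left(-3792 + 556\right) = \left(-1354\right) \left(-3236\right) = 4381544$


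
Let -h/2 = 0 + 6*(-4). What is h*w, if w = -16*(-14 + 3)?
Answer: 8448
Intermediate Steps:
w = 176 (w = -16*(-11) = 176)
h = 48 (h = -2*(0 + 6*(-4)) = -2*(0 - 24) = -2*(-24) = 48)
h*w = 48*176 = 8448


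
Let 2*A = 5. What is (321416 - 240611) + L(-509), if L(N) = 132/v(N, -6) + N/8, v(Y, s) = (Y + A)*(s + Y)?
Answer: 336978975157/4173560 ≈ 80741.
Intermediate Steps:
A = 5/2 (A = (1/2)*5 = 5/2 ≈ 2.5000)
v(Y, s) = (5/2 + Y)*(Y + s) (v(Y, s) = (Y + 5/2)*(s + Y) = (5/2 + Y)*(Y + s))
L(N) = 132/(-15 + N**2 - 7*N/2) + N/8 (L(N) = 132/(N**2 + 5*N/2 + (5/2)*(-6) + N*(-6)) + N/8 = 132/(N**2 + 5*N/2 - 15 - 6*N) + N*(1/8) = 132/(-15 + N**2 - 7*N/2) + N/8)
(321416 - 240611) + L(-509) = (321416 - 240611) + (2112 - 509*(-30 - 7*(-509) + 2*(-509)**2))/(8*(-30 - 7*(-509) + 2*(-509)**2)) = 80805 + (2112 - 509*(-30 + 3563 + 2*259081))/(8*(-30 + 3563 + 2*259081)) = 80805 + (2112 - 509*(-30 + 3563 + 518162))/(8*(-30 + 3563 + 518162)) = 80805 + (1/8)*(2112 - 509*521695)/521695 = 80805 + (1/8)*(1/521695)*(2112 - 265542755) = 80805 + (1/8)*(1/521695)*(-265540643) = 80805 - 265540643/4173560 = 336978975157/4173560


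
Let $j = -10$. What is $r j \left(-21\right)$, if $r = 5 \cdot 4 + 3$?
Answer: $4830$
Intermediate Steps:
$r = 23$ ($r = 20 + 3 = 23$)
$r j \left(-21\right) = 23 \left(-10\right) \left(-21\right) = \left(-230\right) \left(-21\right) = 4830$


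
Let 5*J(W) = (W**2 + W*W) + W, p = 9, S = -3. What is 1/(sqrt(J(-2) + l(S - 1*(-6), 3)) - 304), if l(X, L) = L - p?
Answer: -190/57763 - I*sqrt(30)/231052 ≈ -0.0032893 - 2.3706e-5*I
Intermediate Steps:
l(X, L) = -9 + L (l(X, L) = L - 1*9 = L - 9 = -9 + L)
J(W) = W/5 + 2*W**2/5 (J(W) = ((W**2 + W*W) + W)/5 = ((W**2 + W**2) + W)/5 = (2*W**2 + W)/5 = (W + 2*W**2)/5 = W/5 + 2*W**2/5)
1/(sqrt(J(-2) + l(S - 1*(-6), 3)) - 304) = 1/(sqrt((1/5)*(-2)*(1 + 2*(-2)) + (-9 + 3)) - 304) = 1/(sqrt((1/5)*(-2)*(1 - 4) - 6) - 304) = 1/(sqrt((1/5)*(-2)*(-3) - 6) - 304) = 1/(sqrt(6/5 - 6) - 304) = 1/(sqrt(-24/5) - 304) = 1/(2*I*sqrt(30)/5 - 304) = 1/(-304 + 2*I*sqrt(30)/5)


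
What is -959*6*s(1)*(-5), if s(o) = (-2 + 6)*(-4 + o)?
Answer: -345240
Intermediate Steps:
s(o) = -16 + 4*o (s(o) = 4*(-4 + o) = -16 + 4*o)
-959*6*s(1)*(-5) = -959*6*(-16 + 4*1)*(-5) = -959*6*(-16 + 4)*(-5) = -959*6*(-12)*(-5) = -(-69048)*(-5) = -959*360 = -345240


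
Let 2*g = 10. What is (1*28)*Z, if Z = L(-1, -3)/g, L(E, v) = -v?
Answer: 84/5 ≈ 16.800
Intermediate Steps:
g = 5 (g = (1/2)*10 = 5)
Z = 3/5 (Z = -1*(-3)/5 = 3*(1/5) = 3/5 ≈ 0.60000)
(1*28)*Z = (1*28)*(3/5) = 28*(3/5) = 84/5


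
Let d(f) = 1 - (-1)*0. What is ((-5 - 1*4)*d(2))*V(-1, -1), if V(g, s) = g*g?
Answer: -9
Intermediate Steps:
d(f) = 1 (d(f) = 1 - 1*0 = 1 + 0 = 1)
V(g, s) = g²
((-5 - 1*4)*d(2))*V(-1, -1) = ((-5 - 1*4)*1)*(-1)² = ((-5 - 4)*1)*1 = -9*1*1 = -9*1 = -9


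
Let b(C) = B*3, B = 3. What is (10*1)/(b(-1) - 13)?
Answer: -5/2 ≈ -2.5000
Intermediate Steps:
b(C) = 9 (b(C) = 3*3 = 9)
(10*1)/(b(-1) - 13) = (10*1)/(9 - 13) = 10/(-4) = 10*(-¼) = -5/2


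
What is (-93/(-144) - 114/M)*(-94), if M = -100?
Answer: -100721/600 ≈ -167.87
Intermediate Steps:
(-93/(-144) - 114/M)*(-94) = (-93/(-144) - 114/(-100))*(-94) = (-93*(-1/144) - 114*(-1/100))*(-94) = (31/48 + 57/50)*(-94) = (2143/1200)*(-94) = -100721/600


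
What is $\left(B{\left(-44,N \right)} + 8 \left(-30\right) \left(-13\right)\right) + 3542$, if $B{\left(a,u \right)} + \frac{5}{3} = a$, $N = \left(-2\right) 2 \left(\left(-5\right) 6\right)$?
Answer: $\frac{19849}{3} \approx 6616.3$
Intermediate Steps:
$N = 120$ ($N = \left(-4\right) \left(-30\right) = 120$)
$B{\left(a,u \right)} = - \frac{5}{3} + a$
$\left(B{\left(-44,N \right)} + 8 \left(-30\right) \left(-13\right)\right) + 3542 = \left(\left(- \frac{5}{3} - 44\right) + 8 \left(-30\right) \left(-13\right)\right) + 3542 = \left(- \frac{137}{3} - -3120\right) + 3542 = \left(- \frac{137}{3} + 3120\right) + 3542 = \frac{9223}{3} + 3542 = \frac{19849}{3}$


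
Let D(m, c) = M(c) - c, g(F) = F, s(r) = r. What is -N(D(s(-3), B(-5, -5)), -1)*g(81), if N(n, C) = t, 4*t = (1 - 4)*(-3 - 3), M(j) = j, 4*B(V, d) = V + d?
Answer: -729/2 ≈ -364.50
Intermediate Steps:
B(V, d) = V/4 + d/4 (B(V, d) = (V + d)/4 = V/4 + d/4)
D(m, c) = 0 (D(m, c) = c - c = 0)
t = 9/2 (t = ((1 - 4)*(-3 - 3))/4 = (-3*(-6))/4 = (¼)*18 = 9/2 ≈ 4.5000)
N(n, C) = 9/2
-N(D(s(-3), B(-5, -5)), -1)*g(81) = -9*81/2 = -1*729/2 = -729/2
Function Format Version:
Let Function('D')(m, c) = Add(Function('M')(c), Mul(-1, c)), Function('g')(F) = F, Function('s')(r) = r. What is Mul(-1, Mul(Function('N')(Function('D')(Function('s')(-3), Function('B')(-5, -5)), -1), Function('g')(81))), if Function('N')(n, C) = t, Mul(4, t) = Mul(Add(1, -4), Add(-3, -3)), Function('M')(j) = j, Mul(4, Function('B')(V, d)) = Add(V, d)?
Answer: Rational(-729, 2) ≈ -364.50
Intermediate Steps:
Function('B')(V, d) = Add(Mul(Rational(1, 4), V), Mul(Rational(1, 4), d)) (Function('B')(V, d) = Mul(Rational(1, 4), Add(V, d)) = Add(Mul(Rational(1, 4), V), Mul(Rational(1, 4), d)))
Function('D')(m, c) = 0 (Function('D')(m, c) = Add(c, Mul(-1, c)) = 0)
t = Rational(9, 2) (t = Mul(Rational(1, 4), Mul(Add(1, -4), Add(-3, -3))) = Mul(Rational(1, 4), Mul(-3, -6)) = Mul(Rational(1, 4), 18) = Rational(9, 2) ≈ 4.5000)
Function('N')(n, C) = Rational(9, 2)
Mul(-1, Mul(Function('N')(Function('D')(Function('s')(-3), Function('B')(-5, -5)), -1), Function('g')(81))) = Mul(-1, Mul(Rational(9, 2), 81)) = Mul(-1, Rational(729, 2)) = Rational(-729, 2)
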